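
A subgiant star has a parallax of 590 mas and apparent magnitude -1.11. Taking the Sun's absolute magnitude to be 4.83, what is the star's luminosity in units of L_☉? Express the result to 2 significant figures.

d = 1/p = 1000/590 mas = 1.695 pc
M = m − 5 log₁₀ d + 5 = -1.11 − 5·0.2291 + 5 = 2.744
M − M_☉ = 2.744 − 4.83 = -2.086
L/L_☉ = 10^(−0.4 × -2.086) = 6.828

L/L_☉ ≈ 6.8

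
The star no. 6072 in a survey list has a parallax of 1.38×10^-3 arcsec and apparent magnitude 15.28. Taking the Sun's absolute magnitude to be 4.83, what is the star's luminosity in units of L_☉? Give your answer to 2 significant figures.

L/L_☉ ≈ 0.35

d = 1/p = 1/1.38×10^-3″ = 724.6 pc
M = m − 5 log₁₀ d + 5 = 15.28 − 5·2.8601 + 5 = 5.979
M − M_☉ = 5.979 − 4.83 = 1.149
L/L_☉ = 10^(−0.4 × 1.149) = 0.3469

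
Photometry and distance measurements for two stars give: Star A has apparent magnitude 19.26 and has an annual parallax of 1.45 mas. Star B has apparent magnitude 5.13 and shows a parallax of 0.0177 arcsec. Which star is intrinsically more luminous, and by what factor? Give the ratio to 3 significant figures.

Star B is more luminous, by a factor of 3010.

Star A: p = 1.45 mas = 1.45×10^-3″ → d = 1/p = 689.7 pc
Star A: M = m − 5 log₁₀ d + 5 = 19.26 − 5·2.8386 + 5 = 10.067
Star B: d = 1/p = 1/0.0177″ = 56.50 pc
Star B: M = m − 5 log₁₀ d + 5 = 5.13 − 5·1.7520 + 5 = 1.370
ΔM = M_A − M_B = 10.067 − (1.370) = 8.697; smaller M is more luminous → Star B.
L ratio = 10^(0.4 |ΔM|) = 10^3.479 = 3012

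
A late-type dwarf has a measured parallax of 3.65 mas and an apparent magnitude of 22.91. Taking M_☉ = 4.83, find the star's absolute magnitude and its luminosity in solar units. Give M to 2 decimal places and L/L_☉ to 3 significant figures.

M ≈ 15.72; L/L_☉ ≈ 4.40×10^-5

d = 1/p = 1000/3.65 mas = 274.0 pc
M = m − 5 log₁₀ d + 5 = 22.91 − 5·2.4377 + 5 = 15.721
M − M_☉ = 15.721 − 4.83 = 10.891
L/L_☉ = 10^(−0.4 × 10.891) = 4.400×10^-5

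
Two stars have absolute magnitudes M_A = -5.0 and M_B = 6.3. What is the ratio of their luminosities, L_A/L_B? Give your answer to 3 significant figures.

L_A/L_B ≈ 33100

ΔM = M_A − M_B = -11.3
L_A/L_B = 10^(−0.4 ΔM) = 10^4.520 = 33110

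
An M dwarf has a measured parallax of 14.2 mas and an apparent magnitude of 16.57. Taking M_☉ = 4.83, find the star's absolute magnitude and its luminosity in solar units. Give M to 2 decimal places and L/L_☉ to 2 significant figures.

d = 1/p = 1000/14.2 mas = 70.42 pc
M = m − 5 log₁₀ d + 5 = 16.57 − 5·1.8477 + 5 = 12.331
M − M_☉ = 12.331 − 4.83 = 7.501
L/L_☉ = 10^(−0.4 × 7.501) = 9.987×10^-4

M ≈ 12.33; L/L_☉ ≈ 1.0×10^-3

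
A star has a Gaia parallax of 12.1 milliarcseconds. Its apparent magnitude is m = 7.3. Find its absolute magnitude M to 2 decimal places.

p = 12.1 mas = 0.0121″ → d = 1/p = 82.64 pc
5 log₁₀(d/10 pc) = 5 log₁₀(82.64) − 5 = 4.586
M = m − 5 log₁₀(d/10) = 7.3 − 4.586 = 2.714

M ≈ 2.71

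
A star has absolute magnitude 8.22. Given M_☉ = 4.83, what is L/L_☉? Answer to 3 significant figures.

L/L_☉ ≈ 0.0441

M − M_☉ = 8.22 − 4.83 = 3.390
L/L_☉ = 10^(−0.4 (M − M_☉)) = 10^-1.356 = 0.04406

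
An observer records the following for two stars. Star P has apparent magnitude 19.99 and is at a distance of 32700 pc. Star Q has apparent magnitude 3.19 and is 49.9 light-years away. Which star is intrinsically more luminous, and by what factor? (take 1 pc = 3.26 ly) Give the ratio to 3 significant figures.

Star P: M = m − 5 log₁₀ d + 5 = 19.99 − 5·4.5145 + 5 = 2.417
Star Q: d = 49.9 ly / 3.26 = 15.31 pc
Star Q: M = m − 5 log₁₀ d + 5 = 3.19 − 5·1.1849 + 5 = 2.266
ΔM = M_P − M_Q = 2.417 − (2.266) = 0.152; smaller M is more luminous → Star Q.
L ratio = 10^(0.4 |ΔM|) = 10^0.061 = 1.150

Star Q is more luminous, by a factor of 1.15.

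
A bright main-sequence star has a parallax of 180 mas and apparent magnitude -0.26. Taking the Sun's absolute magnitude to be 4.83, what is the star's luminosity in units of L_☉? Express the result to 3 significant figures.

d = 1/p = 1000/180 mas = 5.556 pc
M = m − 5 log₁₀ d + 5 = -0.26 − 5·0.7447 + 5 = 1.016
M − M_☉ = 1.016 − 4.83 = -3.814
L/L_☉ = 10^(−0.4 × -3.814) = 33.53

L/L_☉ ≈ 33.5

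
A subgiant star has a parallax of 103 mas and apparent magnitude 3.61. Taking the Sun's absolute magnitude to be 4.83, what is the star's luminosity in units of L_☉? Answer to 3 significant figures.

d = 1/p = 1000/103 mas = 9.709 pc
M = m − 5 log₁₀ d + 5 = 3.61 − 5·0.9872 + 5 = 3.674
M − M_☉ = 3.674 − 4.83 = -1.156
L/L_☉ = 10^(−0.4 × -1.156) = 2.900

L/L_☉ ≈ 2.90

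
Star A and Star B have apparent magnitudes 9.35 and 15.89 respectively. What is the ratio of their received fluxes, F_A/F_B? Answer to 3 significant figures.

Δm = 9.35 − (15.89) = -6.54
Flux ratio = 10^(−0.4 Δm) = 10^(−0.4 × -6.54) = 10^2.616 = 413.0

F_A/F_B ≈ 413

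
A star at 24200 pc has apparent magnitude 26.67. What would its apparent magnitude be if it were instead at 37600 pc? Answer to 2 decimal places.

m ≈ 27.63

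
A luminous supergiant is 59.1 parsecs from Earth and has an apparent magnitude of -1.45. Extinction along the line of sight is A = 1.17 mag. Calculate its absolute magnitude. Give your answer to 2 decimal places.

M ≈ -6.48

5 log₁₀(d/10 pc) = 5 log₁₀(59.10) − 5 = 3.858
M = m − 5 log₁₀(d/10) − A = -1.45 − 3.858 − 1.17 = -6.478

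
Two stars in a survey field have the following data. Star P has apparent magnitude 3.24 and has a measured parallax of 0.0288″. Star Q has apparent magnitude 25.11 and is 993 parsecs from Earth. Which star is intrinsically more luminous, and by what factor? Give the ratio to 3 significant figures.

Star P is more luminous, by a factor of 684000.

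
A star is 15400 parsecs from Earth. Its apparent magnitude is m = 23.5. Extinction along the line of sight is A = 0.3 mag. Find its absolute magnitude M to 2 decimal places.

5 log₁₀(d/10 pc) = 5 log₁₀(15400) − 5 = 15.938
M = m − 5 log₁₀(d/10) − A = 23.5 − 15.938 − 0.3 = 7.262

M ≈ 7.26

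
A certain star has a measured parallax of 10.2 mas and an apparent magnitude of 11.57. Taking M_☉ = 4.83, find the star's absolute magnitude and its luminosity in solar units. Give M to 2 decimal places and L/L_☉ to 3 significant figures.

M ≈ 6.61; L/L_☉ ≈ 0.194

d = 1/p = 1000/10.2 mas = 98.04 pc
M = m − 5 log₁₀ d + 5 = 11.57 − 5·1.9914 + 5 = 6.613
M − M_☉ = 6.613 − 4.83 = 1.783
L/L_☉ = 10^(−0.4 × 1.783) = 0.1936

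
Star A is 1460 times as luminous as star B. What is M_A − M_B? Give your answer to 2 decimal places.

Pogson: ΔM = −2.5 log₁₀(ratio) = −2.5 log₁₀(1460) = −2.5 × 3.1644 = -7.911
Star A is brighter, so it has the smaller magnitude: the difference is negative.

M_A − M_B ≈ -7.91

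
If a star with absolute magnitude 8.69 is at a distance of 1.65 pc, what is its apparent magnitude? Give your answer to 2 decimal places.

m = M + 5 log₁₀ d − 5 = 8.69 + 5·0.2175 − 5 = 4.777

m ≈ 4.78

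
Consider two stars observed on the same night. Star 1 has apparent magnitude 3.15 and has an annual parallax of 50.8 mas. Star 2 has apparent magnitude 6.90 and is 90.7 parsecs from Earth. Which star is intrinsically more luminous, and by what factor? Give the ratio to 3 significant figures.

Star 1: p = 50.8 mas = 0.0508″ → d = 1/p = 19.69 pc
Star 1: M = m − 5 log₁₀ d + 5 = 3.15 − 5·1.2941 + 5 = 1.679
Star 2: M = m − 5 log₁₀ d + 5 = 6.90 − 5·1.9576 + 5 = 2.112
ΔM = M_1 − M_2 = 1.679 − (2.112) = -0.433; smaller M is more luminous → Star 1.
L ratio = 10^(0.4 |ΔM|) = 10^0.173 = 1.490

Star 1 is more luminous, by a factor of 1.49.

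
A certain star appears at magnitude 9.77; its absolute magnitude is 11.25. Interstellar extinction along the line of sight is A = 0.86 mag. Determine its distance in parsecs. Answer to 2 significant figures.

m − M = 5 log₁₀(d/10 pc) + A  ⇒  9.77 − (11.25) − 0.86 = 5 log₁₀(d/10)
-2.340 = 5 log₁₀(d/10)
log₁₀ d = (m − M − A)/5 + 1 = 0.5320
d = 10^0.5320 = 3.404 pc

d ≈ 3.4 pc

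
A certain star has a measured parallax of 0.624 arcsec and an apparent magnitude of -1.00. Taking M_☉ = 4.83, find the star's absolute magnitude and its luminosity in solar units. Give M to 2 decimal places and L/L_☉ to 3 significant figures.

M ≈ 2.98; L/L_☉ ≈ 5.52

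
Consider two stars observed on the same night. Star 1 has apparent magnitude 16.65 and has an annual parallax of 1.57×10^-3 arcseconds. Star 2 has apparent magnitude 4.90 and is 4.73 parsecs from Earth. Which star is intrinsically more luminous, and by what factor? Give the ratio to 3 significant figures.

Star 2 is more luminous, by a factor of 2.76.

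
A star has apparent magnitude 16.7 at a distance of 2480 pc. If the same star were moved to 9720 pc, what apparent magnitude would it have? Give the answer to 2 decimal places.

Flux ∝ 1/d², so Δm = 5 log₁₀(d₂/d₁) = 5 log₁₀(9720/2480) = 2.966
m₂ = m₁ + Δm = 16.7 + (2.966) = 19.666

m ≈ 19.67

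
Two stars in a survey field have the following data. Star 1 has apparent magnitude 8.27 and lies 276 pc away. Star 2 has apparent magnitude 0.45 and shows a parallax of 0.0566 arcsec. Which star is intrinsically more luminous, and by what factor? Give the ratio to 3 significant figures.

Star 2 is more luminous, by a factor of 5.50.

Star 1: M = m − 5 log₁₀ d + 5 = 8.27 − 5·2.4409 + 5 = 1.065
Star 2: d = 1/p = 1/0.0566″ = 17.67 pc
Star 2: M = m − 5 log₁₀ d + 5 = 0.45 − 5·1.2472 + 5 = -0.786
ΔM = M_1 − M_2 = 1.065 − (-0.786) = 1.851; smaller M is more luminous → Star 2.
L ratio = 10^(0.4 |ΔM|) = 10^0.741 = 5.502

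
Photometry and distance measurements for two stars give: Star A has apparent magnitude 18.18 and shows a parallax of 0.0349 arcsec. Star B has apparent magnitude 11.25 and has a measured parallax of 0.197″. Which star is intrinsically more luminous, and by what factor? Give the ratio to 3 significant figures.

Star A: d = 1/p = 1/0.0349″ = 28.65 pc
Star A: M = m − 5 log₁₀ d + 5 = 18.18 − 5·1.4572 + 5 = 15.894
Star B: d = 1/p = 1/0.197″ = 5.076 pc
Star B: M = m − 5 log₁₀ d + 5 = 11.25 − 5·0.7055 + 5 = 12.722
ΔM = M_A − M_B = 15.894 − (12.722) = 3.172; smaller M is more luminous → Star B.
L ratio = 10^(0.4 |ΔM|) = 10^1.269 = 18.57

Star B is more luminous, by a factor of 18.6.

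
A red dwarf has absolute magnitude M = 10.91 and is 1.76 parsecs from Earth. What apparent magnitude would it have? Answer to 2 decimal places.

m ≈ 7.14

m = M + 5 log₁₀ d − 5 = 10.91 + 5·0.2455 − 5 = 7.138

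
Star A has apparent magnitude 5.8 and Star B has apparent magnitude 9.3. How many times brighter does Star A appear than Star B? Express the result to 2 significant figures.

Δm = 5.8 − (9.3) = -3.5
Flux ratio = 10^(−0.4 Δm) = 10^(−0.4 × -3.5) = 10^1.400 = 25.12

25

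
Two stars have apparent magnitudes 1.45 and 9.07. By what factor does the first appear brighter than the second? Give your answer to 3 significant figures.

1120

Magnitude difference = -7.62
Flux ratio = 10^(−0.4 Δm) = 10^(−0.4 × -7.62) = 10^3.048 = 1117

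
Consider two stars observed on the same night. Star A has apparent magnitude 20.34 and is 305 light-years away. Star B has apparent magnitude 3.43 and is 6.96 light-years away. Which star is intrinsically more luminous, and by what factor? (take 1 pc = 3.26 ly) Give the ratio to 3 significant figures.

Star A: d = 305 ly / 3.26 = 93.56 pc
Star A: M = m − 5 log₁₀ d + 5 = 20.34 − 5·1.9711 + 5 = 15.485
Star B: d = 6.96 ly / 3.26 = 2.135 pc
Star B: M = m − 5 log₁₀ d + 5 = 3.43 − 5·0.3294 + 5 = 6.783
ΔM = M_A − M_B = 15.485 − (6.783) = 8.702; smaller M is more luminous → Star B.
L ratio = 10^(0.4 |ΔM|) = 10^3.481 = 3024

Star B is more luminous, by a factor of 3020.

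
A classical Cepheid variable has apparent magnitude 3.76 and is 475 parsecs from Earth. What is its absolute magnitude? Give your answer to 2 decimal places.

5 log₁₀(d/10 pc) = 5 log₁₀(475.0) − 5 = 8.383
M = m − 5 log₁₀(d/10) = 3.76 − 8.383 = -4.623

M ≈ -4.62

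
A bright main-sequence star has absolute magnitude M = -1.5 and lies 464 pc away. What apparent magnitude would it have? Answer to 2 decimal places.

m ≈ 6.83

m = M + 5 log₁₀ d − 5 = -1.5 + 5·2.6665 − 5 = 6.833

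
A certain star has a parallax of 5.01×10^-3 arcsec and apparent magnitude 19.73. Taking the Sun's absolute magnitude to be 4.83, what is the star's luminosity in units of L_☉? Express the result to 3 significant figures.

L/L_☉ ≈ 4.37×10^-4

d = 1/p = 1/5.01×10^-3″ = 199.6 pc
M = m − 5 log₁₀ d + 5 = 19.73 − 5·2.3002 + 5 = 13.229
M − M_☉ = 13.229 − 4.83 = 8.399
L/L_☉ = 10^(−0.4 × 8.399) = 4.368×10^-4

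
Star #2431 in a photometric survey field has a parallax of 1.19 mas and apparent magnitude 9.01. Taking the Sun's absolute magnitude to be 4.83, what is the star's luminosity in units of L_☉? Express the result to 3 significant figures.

L/L_☉ ≈ 150

d = 1/p = 1000/1.19 mas = 840.3 pc
M = m − 5 log₁₀ d + 5 = 9.01 − 5·2.9245 + 5 = -0.612
M − M_☉ = -0.612 − 4.83 = -5.442
L/L_☉ = 10^(−0.4 × -5.442) = 150.3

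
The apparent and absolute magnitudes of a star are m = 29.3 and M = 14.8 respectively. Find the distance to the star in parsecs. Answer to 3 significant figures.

d ≈ 7940 pc

Distance modulus: m − M = 29.3 − (14.8) = 14.500
m − M = 5 log₁₀ d − 5
log₁₀ d = (m − M)/5 + 1 = 3.9000
d = 10^3.9000 = 7943 pc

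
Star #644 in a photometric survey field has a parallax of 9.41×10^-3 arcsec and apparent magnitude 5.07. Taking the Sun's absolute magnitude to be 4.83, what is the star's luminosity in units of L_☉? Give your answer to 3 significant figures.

L/L_☉ ≈ 90.5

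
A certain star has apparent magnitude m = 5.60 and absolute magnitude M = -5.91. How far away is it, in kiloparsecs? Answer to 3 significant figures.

μ = m − M = 11.510
m − M = 5 log₁₀ d − 5
log₁₀ d = (m − M)/5 + 1 = 3.3020
d = 10^3.3020 = 2004 pc
= 2.004 kpc

d ≈ 2.00 kpc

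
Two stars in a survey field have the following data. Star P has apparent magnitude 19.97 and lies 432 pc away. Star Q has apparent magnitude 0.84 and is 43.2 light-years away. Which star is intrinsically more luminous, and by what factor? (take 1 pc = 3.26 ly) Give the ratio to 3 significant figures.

Star P: M = m − 5 log₁₀ d + 5 = 19.97 − 5·2.6355 + 5 = 11.793
Star Q: d = 43.2 ly / 3.26 = 13.25 pc
Star Q: M = m − 5 log₁₀ d + 5 = 0.84 − 5·1.1223 + 5 = 0.229
ΔM = M_P − M_Q = 11.793 − (0.229) = 11.564; smaller M is more luminous → Star Q.
L ratio = 10^(0.4 |ΔM|) = 10^4.626 = 42220

Star Q is more luminous, by a factor of 42200.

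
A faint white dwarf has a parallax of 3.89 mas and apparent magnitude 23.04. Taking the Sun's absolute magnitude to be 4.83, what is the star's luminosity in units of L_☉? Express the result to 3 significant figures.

d = 1/p = 1000/3.89 mas = 257.1 pc
M = m − 5 log₁₀ d + 5 = 23.04 − 5·2.4101 + 5 = 15.990
M − M_☉ = 15.990 − 4.83 = 11.160
L/L_☉ = 10^(−0.4 × 11.160) = 3.436×10^-5

L/L_☉ ≈ 3.44×10^-5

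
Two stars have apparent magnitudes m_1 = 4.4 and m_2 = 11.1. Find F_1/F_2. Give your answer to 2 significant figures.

Δm = 4.4 − (11.1) = -6.7
Flux ratio = 10^(−0.4 Δm) = 10^(−0.4 × -6.7) = 10^2.680 = 478.6

F_1/F_2 ≈ 480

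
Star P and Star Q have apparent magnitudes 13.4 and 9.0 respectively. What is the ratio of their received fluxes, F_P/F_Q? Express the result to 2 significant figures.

F_P/F_Q ≈ 0.017

Magnitude difference = 4.4
Flux ratio = 10^(−0.4 Δm) = 10^(−0.4 × 4.4) = 10^-1.760 = 0.01738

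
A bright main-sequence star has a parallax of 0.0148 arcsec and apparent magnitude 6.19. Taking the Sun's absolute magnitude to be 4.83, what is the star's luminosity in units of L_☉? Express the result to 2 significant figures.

d = 1/p = 1/0.0148″ = 67.57 pc
M = m − 5 log₁₀ d + 5 = 6.19 − 5·1.8297 + 5 = 2.041
M − M_☉ = 2.041 − 4.83 = -2.789
L/L_☉ = 10^(−0.4 × -2.789) = 13.05

L/L_☉ ≈ 13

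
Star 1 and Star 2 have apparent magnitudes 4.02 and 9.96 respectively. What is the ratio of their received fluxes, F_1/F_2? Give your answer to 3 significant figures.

F_1/F_2 ≈ 238

Magnitude difference = -5.94
Flux ratio = 10^(−0.4 Δm) = 10^(−0.4 × -5.94) = 10^2.376 = 237.7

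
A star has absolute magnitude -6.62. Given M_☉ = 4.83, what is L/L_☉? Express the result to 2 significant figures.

M − M_☉ = -6.62 − 4.83 = -11.450
L/L_☉ = 10^(−0.4 (M − M_☉)) = 10^4.580 = 38020

L/L_☉ ≈ 38000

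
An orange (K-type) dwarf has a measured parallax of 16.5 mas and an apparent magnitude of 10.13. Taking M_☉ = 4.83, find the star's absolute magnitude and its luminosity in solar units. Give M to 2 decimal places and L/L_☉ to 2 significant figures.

M ≈ 6.22; L/L_☉ ≈ 0.28

d = 1/p = 1000/16.5 mas = 60.61 pc
M = m − 5 log₁₀ d + 5 = 10.13 − 5·1.7825 + 5 = 6.217
M − M_☉ = 6.217 − 4.83 = 1.387
L/L_☉ = 10^(−0.4 × 1.387) = 0.2786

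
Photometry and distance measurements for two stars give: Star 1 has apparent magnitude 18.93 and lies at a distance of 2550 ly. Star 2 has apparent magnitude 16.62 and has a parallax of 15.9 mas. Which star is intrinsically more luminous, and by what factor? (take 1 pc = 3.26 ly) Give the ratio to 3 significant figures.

Star 1: d = 2550 ly / 3.26 = 782.2 pc
Star 1: M = m − 5 log₁₀ d + 5 = 18.93 − 5·2.8933 + 5 = 9.463
Star 2: p = 15.9 mas = 0.0159″ → d = 1/p = 62.89 pc
Star 2: M = m − 5 log₁₀ d + 5 = 16.62 − 5·1.7986 + 5 = 12.627
ΔM = M_1 − M_2 = 9.463 − (12.627) = -3.164; smaller M is more luminous → Star 1.
L ratio = 10^(0.4 |ΔM|) = 10^1.265 = 18.43

Star 1 is more luminous, by a factor of 18.4.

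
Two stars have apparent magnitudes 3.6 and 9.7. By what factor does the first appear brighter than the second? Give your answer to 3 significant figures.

275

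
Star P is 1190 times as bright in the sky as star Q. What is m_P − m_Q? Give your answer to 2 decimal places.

m_P − m_Q ≈ -7.69

Pogson: Δm = −2.5 log₁₀(ratio) = −2.5 log₁₀(1190) = −2.5 × 3.0755 = -7.689
Star P is brighter, so it has the smaller magnitude: the difference is negative.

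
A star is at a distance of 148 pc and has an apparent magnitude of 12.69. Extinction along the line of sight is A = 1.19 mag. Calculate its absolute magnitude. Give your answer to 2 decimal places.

M ≈ 5.65

5 log₁₀(d/10 pc) = 5 log₁₀(148.0) − 5 = 5.851
M = m − 5 log₁₀(d/10) − A = 12.69 − 5.851 − 1.19 = 5.649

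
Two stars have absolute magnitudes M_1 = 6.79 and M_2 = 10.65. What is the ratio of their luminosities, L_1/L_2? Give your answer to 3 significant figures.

L_1/L_2 ≈ 35.0

ΔM = M_1 − M_2 = -3.86
L_1/L_2 = 10^(−0.4 ΔM) = 10^1.544 = 34.99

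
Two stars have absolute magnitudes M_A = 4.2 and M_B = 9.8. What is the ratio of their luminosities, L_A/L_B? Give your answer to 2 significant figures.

L_A/L_B ≈ 170

ΔM = M_A − M_B = -5.6
L_A/L_B = 10^(−0.4 ΔM) = 10^2.240 = 173.8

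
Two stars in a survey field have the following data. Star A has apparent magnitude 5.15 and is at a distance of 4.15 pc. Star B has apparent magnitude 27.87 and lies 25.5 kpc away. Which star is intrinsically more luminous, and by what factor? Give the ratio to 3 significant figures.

Star A is more luminous, by a factor of 32.4.

Star A: M = m − 5 log₁₀ d + 5 = 5.15 − 5·0.6180 + 5 = 7.060
Star B: d = 25.5 kpc = 25500 pc
Star B: M = m − 5 log₁₀ d + 5 = 27.87 − 5·4.4065 + 5 = 10.837
ΔM = M_A − M_B = 7.060 − (10.837) = -3.778; smaller M is more luminous → Star A.
L ratio = 10^(0.4 |ΔM|) = 10^1.511 = 32.44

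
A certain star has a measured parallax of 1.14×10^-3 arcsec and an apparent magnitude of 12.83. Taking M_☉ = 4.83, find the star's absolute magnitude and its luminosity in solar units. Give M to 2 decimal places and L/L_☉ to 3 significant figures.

d = 1/p = 1/1.14×10^-3″ = 877.2 pc
M = m − 5 log₁₀ d + 5 = 12.83 − 5·2.9431 + 5 = 3.115
M − M_☉ = 3.115 − 4.83 = -1.715
L/L_☉ = 10^(−0.4 × -1.715) = 4.855

M ≈ 3.11; L/L_☉ ≈ 4.86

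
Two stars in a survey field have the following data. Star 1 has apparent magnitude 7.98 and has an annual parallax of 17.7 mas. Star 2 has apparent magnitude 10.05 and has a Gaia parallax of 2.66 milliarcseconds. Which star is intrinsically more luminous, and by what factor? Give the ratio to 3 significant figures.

Star 1: p = 17.7 mas = 0.0177″ → d = 1/p = 56.50 pc
Star 1: M = m − 5 log₁₀ d + 5 = 7.98 − 5·1.7520 + 5 = 4.220
Star 2: p = 2.66 mas = 2.66×10^-3″ → d = 1/p = 375.9 pc
Star 2: M = m − 5 log₁₀ d + 5 = 10.05 − 5·2.5751 + 5 = 2.174
ΔM = M_1 − M_2 = 4.220 − (2.174) = 2.045; smaller M is more luminous → Star 2.
L ratio = 10^(0.4 |ΔM|) = 10^0.818 = 6.579

Star 2 is more luminous, by a factor of 6.58.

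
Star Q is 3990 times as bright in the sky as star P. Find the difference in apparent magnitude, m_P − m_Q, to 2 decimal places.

m_P − m_Q ≈ 9.00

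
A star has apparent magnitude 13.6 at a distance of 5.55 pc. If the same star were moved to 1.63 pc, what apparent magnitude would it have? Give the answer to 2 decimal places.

m ≈ 10.94

Flux ∝ 1/d², so Δm = 5 log₁₀(d₂/d₁) = 5 log₁₀(1.63/5.55) = -2.661
m₂ = m₁ + Δm = 13.6 + (-2.661) = 10.939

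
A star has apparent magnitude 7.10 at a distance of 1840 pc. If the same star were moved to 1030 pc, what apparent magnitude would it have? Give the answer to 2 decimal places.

m ≈ 5.84

Flux ∝ 1/d², so Δm = 5 log₁₀(d₂/d₁) = 5 log₁₀(1030/1840) = -1.260
m₂ = m₁ + Δm = 7.10 + (-1.260) = 5.840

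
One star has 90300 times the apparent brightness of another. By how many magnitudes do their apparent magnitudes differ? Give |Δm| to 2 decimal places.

Pogson: Δm = −2.5 log₁₀(ratio) = −2.5 log₁₀(90300) = −2.5 × 4.9557 = -12.389

|Δm| ≈ 12.39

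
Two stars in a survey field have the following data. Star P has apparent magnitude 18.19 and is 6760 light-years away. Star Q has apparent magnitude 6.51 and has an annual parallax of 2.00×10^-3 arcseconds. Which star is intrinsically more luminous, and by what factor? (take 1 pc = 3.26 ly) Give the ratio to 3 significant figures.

Star Q is more luminous, by a factor of 2730.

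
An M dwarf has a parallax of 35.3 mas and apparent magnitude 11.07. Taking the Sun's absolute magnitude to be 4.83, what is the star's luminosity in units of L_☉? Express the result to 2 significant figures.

d = 1/p = 1000/35.3 mas = 28.33 pc
M = m − 5 log₁₀ d + 5 = 11.07 − 5·1.4522 + 5 = 8.809
M − M_☉ = 8.809 − 4.83 = 3.979
L/L_☉ = 10^(−0.4 × 3.979) = 0.02561

L/L_☉ ≈ 0.026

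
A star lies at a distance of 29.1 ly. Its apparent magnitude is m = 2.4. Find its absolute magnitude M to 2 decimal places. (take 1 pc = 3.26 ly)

d = 29.1 ly / 3.26 = 8.926 pc
5 log₁₀(d/10 pc) = 5 log₁₀(8.926) − 5 = -0.247
M = m − 5 log₁₀(d/10) = 2.4 + 0.247 = 2.647

M ≈ 2.65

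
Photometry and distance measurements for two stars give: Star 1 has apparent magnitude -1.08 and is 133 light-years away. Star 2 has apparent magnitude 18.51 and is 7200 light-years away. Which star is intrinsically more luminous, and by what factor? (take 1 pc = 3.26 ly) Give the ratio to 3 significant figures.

Star 1 is more luminous, by a factor of 23400.

Star 1: d = 133 ly / 3.26 = 40.80 pc
Star 1: M = m − 5 log₁₀ d + 5 = -1.08 − 5·1.6106 + 5 = -4.133
Star 2: d = 7200 ly / 3.26 = 2209 pc
Star 2: M = m − 5 log₁₀ d + 5 = 18.51 − 5·3.3441 + 5 = 6.789
ΔM = M_1 − M_2 = -4.133 − (6.789) = -10.923; smaller M is more luminous → Star 1.
L ratio = 10^(0.4 |ΔM|) = 10^4.369 = 23390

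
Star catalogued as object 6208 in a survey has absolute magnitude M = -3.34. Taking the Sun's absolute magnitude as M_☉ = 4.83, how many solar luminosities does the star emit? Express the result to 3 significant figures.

L/L_☉ ≈ 1850

M − M_☉ = -3.34 − 4.83 = -8.170
L/L_☉ = 10^(−0.4 (M − M_☉)) = 10^3.268 = 1854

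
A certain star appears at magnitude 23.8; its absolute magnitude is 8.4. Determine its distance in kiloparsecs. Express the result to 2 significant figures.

μ = m − M = 15.400
m − M = 5 log₁₀ d − 5
log₁₀ d = (m − M)/5 + 1 = 4.0800
d = 10^4.0800 = 12020 pc
= 12.02 kpc

d ≈ 12 kpc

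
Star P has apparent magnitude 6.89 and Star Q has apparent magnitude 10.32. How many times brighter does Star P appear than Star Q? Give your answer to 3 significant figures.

23.6

Δm = 6.89 − (10.32) = -3.43
Flux ratio = 10^(−0.4 Δm) = 10^(−0.4 × -3.43) = 10^1.372 = 23.55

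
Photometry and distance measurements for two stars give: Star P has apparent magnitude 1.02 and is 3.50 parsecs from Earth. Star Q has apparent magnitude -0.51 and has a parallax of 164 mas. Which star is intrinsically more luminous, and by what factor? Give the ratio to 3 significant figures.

Star Q is more luminous, by a factor of 12.4.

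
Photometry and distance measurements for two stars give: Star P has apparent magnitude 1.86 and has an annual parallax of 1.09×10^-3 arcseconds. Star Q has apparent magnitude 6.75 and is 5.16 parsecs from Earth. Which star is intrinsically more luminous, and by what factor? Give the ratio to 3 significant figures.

Star P is more luminous, by a factor of 2.86×10^6.

Star P: d = 1/p = 1/1.09×10^-3″ = 917.4 pc
Star P: M = m − 5 log₁₀ d + 5 = 1.86 − 5·2.9626 + 5 = -7.953
Star Q: M = m − 5 log₁₀ d + 5 = 6.75 − 5·0.7126 + 5 = 8.187
ΔM = M_P − M_Q = -7.953 − (8.187) = -16.140; smaller M is more luminous → Star P.
L ratio = 10^(0.4 |ΔM|) = 10^6.456 = 2.857×10^6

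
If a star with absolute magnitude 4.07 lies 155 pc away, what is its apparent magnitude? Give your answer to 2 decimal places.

m ≈ 10.02

m = M + 5 log₁₀ d − 5 = 4.07 + 5·2.1903 − 5 = 10.022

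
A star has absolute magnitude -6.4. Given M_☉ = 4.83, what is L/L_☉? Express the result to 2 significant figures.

L/L_☉ ≈ 31000

M − M_☉ = -6.4 − 4.83 = -11.230
L/L_☉ = 10^(−0.4 (M − M_☉)) = 10^4.492 = 31050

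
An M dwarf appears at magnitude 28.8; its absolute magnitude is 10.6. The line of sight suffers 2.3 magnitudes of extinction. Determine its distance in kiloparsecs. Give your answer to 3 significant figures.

d ≈ 15.1 kpc

m − M = 5 log₁₀(d/10 pc) + A  ⇒  28.8 − (10.6) − 2.3 = 5 log₁₀(d/10)
15.900 = 5 log₁₀(d/10)
log₁₀ d = (m − M − A)/5 + 1 = 4.1800
d = 10^4.1800 = 15140 pc
= 15.14 kpc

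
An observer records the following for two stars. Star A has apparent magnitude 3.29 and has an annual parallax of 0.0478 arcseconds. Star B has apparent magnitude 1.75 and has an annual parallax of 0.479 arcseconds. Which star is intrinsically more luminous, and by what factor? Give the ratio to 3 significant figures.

Star A is more luminous, by a factor of 24.3.

Star A: d = 1/p = 1/0.0478″ = 20.92 pc
Star A: M = m − 5 log₁₀ d + 5 = 3.29 − 5·1.3206 + 5 = 1.687
Star B: d = 1/p = 1/0.479″ = 2.088 pc
Star B: M = m − 5 log₁₀ d + 5 = 1.75 − 5·0.3197 + 5 = 5.152
ΔM = M_A − M_B = 1.687 − (5.152) = -3.465; smaller M is more luminous → Star A.
L ratio = 10^(0.4 |ΔM|) = 10^1.386 = 24.31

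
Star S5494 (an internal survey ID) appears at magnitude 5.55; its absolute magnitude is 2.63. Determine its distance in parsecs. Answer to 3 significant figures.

d ≈ 38.4 pc

μ = m − M = 2.920
m − M = 5 log₁₀ d − 5
log₁₀ d = (m − M)/5 + 1 = 1.5840
d = 10^1.5840 = 38.37 pc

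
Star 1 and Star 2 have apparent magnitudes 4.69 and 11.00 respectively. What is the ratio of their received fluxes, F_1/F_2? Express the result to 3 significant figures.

F_1/F_2 ≈ 334

Magnitude difference = -6.31
Flux ratio = 10^(−0.4 Δm) = 10^(−0.4 × -6.31) = 10^2.524 = 334.2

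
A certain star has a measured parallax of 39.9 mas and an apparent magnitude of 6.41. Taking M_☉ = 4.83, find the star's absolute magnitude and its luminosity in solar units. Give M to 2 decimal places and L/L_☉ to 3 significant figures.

d = 1/p = 1000/39.9 mas = 25.06 pc
M = m − 5 log₁₀ d + 5 = 6.41 − 5·1.3990 + 5 = 4.415
M − M_☉ = 4.415 − 4.83 = -0.415
L/L_☉ = 10^(−0.4 × -0.415) = 1.466

M ≈ 4.41; L/L_☉ ≈ 1.47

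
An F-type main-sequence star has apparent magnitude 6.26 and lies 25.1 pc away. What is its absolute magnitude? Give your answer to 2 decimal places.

M ≈ 4.26

5 log₁₀(d/10 pc) = 5 log₁₀(25.10) − 5 = 1.998
M = m − 5 log₁₀(d/10) = 6.26 − 1.998 = 4.262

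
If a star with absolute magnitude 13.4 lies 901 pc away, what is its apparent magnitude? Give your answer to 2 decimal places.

m ≈ 23.17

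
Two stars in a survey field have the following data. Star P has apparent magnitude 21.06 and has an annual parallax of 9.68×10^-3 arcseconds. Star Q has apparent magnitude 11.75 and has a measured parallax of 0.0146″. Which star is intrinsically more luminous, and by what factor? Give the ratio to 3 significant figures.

Star P: d = 1/p = 1/9.68×10^-3″ = 103.3 pc
Star P: M = m − 5 log₁₀ d + 5 = 21.06 − 5·2.0141 + 5 = 15.989
Star Q: d = 1/p = 1/0.0146″ = 68.49 pc
Star Q: M = m − 5 log₁₀ d + 5 = 11.75 − 5·1.8356 + 5 = 7.572
ΔM = M_P − M_Q = 15.989 − (7.572) = 8.418; smaller M is more luminous → Star Q.
L ratio = 10^(0.4 |ΔM|) = 10^3.367 = 2328

Star Q is more luminous, by a factor of 2330.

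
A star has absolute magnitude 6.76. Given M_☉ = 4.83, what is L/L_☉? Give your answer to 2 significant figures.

M − M_☉ = 6.76 − 4.83 = 1.930
L/L_☉ = 10^(−0.4 (M − M_☉)) = 10^-0.772 = 0.1690

L/L_☉ ≈ 0.17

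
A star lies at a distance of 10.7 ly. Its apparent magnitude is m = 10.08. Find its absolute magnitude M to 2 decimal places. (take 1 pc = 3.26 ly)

M ≈ 12.50

d = 10.7 ly / 3.26 = 3.282 pc
5 log₁₀(d/10 pc) = 5 log₁₀(3.282) − 5 = -2.419
M = m − 5 log₁₀(d/10) = 10.08 + 2.419 = 12.499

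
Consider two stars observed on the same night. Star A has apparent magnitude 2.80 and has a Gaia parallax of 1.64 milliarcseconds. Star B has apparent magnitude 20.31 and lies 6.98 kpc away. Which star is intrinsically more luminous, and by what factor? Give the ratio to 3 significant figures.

Star A is more luminous, by a factor of 77000.

Star A: p = 1.64 mas = 1.64×10^-3″ → d = 1/p = 609.8 pc
Star A: M = m − 5 log₁₀ d + 5 = 2.80 − 5·2.7852 + 5 = -6.126
Star B: d = 6.98 kpc = 6980 pc
Star B: M = m − 5 log₁₀ d + 5 = 20.31 − 5·3.8439 + 5 = 6.091
ΔM = M_A − M_B = -6.126 − (6.091) = -12.217; smaller M is more luminous → Star A.
L ratio = 10^(0.4 |ΔM|) = 10^4.887 = 77020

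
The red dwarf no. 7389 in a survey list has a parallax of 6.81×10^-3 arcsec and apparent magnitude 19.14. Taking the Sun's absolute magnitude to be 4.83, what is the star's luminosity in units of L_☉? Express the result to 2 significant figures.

L/L_☉ ≈ 4.1×10^-4

d = 1/p = 1/6.81×10^-3″ = 146.8 pc
M = m − 5 log₁₀ d + 5 = 19.14 − 5·2.1669 + 5 = 13.306
M − M_☉ = 13.306 − 4.83 = 8.476
L/L_☉ = 10^(−0.4 × 8.476) = 4.071×10^-4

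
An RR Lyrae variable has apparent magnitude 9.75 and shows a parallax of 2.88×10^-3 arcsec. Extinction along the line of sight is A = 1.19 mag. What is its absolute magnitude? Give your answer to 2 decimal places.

M ≈ 0.86

d = 1/p = 1/2.88×10^-3″ = 347.2 pc
5 log₁₀(d/10 pc) = 5 log₁₀(347.2) − 5 = 7.703
M = m − 5 log₁₀(d/10) − A = 9.75 − 7.703 − 1.19 = 0.857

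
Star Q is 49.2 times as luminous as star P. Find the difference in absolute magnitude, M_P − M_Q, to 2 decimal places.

Pogson: ΔM = −2.5 log₁₀(ratio) = −2.5 log₁₀(49.2) = −2.5 × 1.6920 = -4.230
Star Q is brighter so has the smaller magnitude: M_P − M_Q is positive.

M_P − M_Q ≈ 4.23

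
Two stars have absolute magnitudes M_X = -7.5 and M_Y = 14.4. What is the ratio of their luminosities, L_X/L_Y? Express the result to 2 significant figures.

L_X/L_Y ≈ 5.8×10^8

ΔM = M_X − M_Y = -21.9
L_X/L_Y = 10^(−0.4 ΔM) = 10^8.760 = 5.754×10^8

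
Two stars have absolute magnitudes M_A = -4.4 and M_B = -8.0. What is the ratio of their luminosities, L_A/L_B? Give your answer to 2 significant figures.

ΔM = M_A − M_B = 3.6
L_A/L_B = 10^(−0.4 ΔM) = 10^-1.440 = 0.03631

L_A/L_B ≈ 0.036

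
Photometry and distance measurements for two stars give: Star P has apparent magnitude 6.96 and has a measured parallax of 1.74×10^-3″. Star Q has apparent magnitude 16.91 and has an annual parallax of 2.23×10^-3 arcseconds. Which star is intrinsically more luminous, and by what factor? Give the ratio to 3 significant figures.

Star P: d = 1/p = 1/1.74×10^-3″ = 574.7 pc
Star P: M = m − 5 log₁₀ d + 5 = 6.96 − 5·2.7595 + 5 = -1.837
Star Q: d = 1/p = 1/2.23×10^-3″ = 448.4 pc
Star Q: M = m − 5 log₁₀ d + 5 = 16.91 − 5·2.6517 + 5 = 8.652
ΔM = M_P − M_Q = -1.837 − (8.652) = -10.489; smaller M is more luminous → Star P.
L ratio = 10^(0.4 |ΔM|) = 10^4.196 = 15690

Star P is more luminous, by a factor of 15700.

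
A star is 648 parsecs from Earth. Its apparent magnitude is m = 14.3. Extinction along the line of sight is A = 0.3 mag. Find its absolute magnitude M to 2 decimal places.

M ≈ 4.94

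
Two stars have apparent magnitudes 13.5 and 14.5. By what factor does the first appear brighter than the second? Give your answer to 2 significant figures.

2.5

Magnitude difference = -1.0
Flux ratio = 10^(−0.4 Δm) = 10^(−0.4 × -1.0) = 10^0.400 = 2.512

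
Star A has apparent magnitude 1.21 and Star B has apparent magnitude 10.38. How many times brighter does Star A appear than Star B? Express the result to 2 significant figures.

Δm = 1.21 − (10.38) = -9.17
Flux ratio = 10^(−0.4 Δm) = 10^(−0.4 × -9.17) = 10^3.668 = 4656

4700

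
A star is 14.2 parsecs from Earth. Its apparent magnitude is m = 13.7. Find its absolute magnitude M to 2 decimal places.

M ≈ 12.94

5 log₁₀(d/10 pc) = 5 log₁₀(14.20) − 5 = 0.761
M = m − 5 log₁₀(d/10) = 13.7 − 0.761 = 12.939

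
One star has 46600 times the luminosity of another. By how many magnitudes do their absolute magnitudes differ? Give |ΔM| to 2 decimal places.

Pogson: ΔM = −2.5 log₁₀(ratio) = −2.5 log₁₀(46600) = −2.5 × 4.6684 = -11.671

|ΔM| ≈ 11.67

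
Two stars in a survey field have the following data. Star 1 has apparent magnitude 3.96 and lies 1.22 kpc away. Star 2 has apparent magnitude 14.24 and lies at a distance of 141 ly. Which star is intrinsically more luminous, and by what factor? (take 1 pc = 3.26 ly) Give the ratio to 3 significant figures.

Star 1: d = 1.22 kpc = 1220 pc
Star 1: M = m − 5 log₁₀ d + 5 = 3.96 − 5·3.0864 + 5 = -6.472
Star 2: d = 141 ly / 3.26 = 43.25 pc
Star 2: M = m − 5 log₁₀ d + 5 = 14.24 − 5·1.6360 + 5 = 11.060
ΔM = M_1 − M_2 = -6.472 − (11.060) = -17.532; smaller M is more luminous → Star 1.
L ratio = 10^(0.4 |ΔM|) = 10^7.013 = 1.030×10^7

Star 1 is more luminous, by a factor of 1.03×10^7.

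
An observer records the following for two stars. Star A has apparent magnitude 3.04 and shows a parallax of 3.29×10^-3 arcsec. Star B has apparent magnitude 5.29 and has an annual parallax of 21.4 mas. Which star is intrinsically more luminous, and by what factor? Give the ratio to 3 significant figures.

Star A is more luminous, by a factor of 336.

Star A: d = 1/p = 1/3.29×10^-3″ = 304.0 pc
Star A: M = m − 5 log₁₀ d + 5 = 3.04 − 5·2.4828 + 5 = -4.374
Star B: p = 21.4 mas = 0.0214″ → d = 1/p = 46.73 pc
Star B: M = m − 5 log₁₀ d + 5 = 5.29 − 5·1.6696 + 5 = 1.942
ΔM = M_A − M_B = -4.374 − (1.942) = -6.316; smaller M is more luminous → Star A.
L ratio = 10^(0.4 |ΔM|) = 10^2.526 = 336.1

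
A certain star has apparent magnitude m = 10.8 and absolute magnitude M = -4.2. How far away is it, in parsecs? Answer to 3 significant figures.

Distance modulus: m − M = 10.8 − (-4.2) = 15.000
m − M = 5 log₁₀ d − 5
log₁₀ d = (m − M)/5 + 1 = 4.0000
d = 10^4.0000 = 10000 pc

d ≈ 10000 pc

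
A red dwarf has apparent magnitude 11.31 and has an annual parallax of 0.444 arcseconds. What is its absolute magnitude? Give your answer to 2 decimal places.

M ≈ 14.55

d = 1/p = 1/0.444″ = 2.252 pc
5 log₁₀(d/10 pc) = 5 log₁₀(2.252) − 5 = -3.237
M = m − 5 log₁₀(d/10) = 11.31 + 3.237 = 14.547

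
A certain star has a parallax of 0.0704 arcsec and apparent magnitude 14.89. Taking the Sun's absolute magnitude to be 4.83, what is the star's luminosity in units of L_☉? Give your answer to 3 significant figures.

L/L_☉ ≈ 1.91×10^-4

d = 1/p = 1/0.0704″ = 14.20 pc
M = m − 5 log₁₀ d + 5 = 14.89 − 5·1.1524 + 5 = 14.128
M − M_☉ = 14.128 − 4.83 = 9.298
L/L_☉ = 10^(−0.4 × 9.298) = 1.909×10^-4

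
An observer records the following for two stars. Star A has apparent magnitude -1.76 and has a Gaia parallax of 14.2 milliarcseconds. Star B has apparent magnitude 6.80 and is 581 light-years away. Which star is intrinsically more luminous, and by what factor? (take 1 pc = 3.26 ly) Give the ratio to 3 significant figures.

Star A is more luminous, by a factor of 414.

Star A: p = 14.2 mas = 0.0142″ → d = 1/p = 70.42 pc
Star A: M = m − 5 log₁₀ d + 5 = -1.76 − 5·1.8477 + 5 = -5.999
Star B: d = 581 ly / 3.26 = 178.2 pc
Star B: M = m − 5 log₁₀ d + 5 = 6.80 − 5·2.2510 + 5 = 0.545
ΔM = M_A − M_B = -5.999 − (0.545) = -6.544; smaller M is more luminous → Star A.
L ratio = 10^(0.4 |ΔM|) = 10^2.618 = 414.5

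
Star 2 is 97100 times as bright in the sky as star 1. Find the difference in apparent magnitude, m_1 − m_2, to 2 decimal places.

m_1 − m_2 ≈ 12.47

Pogson: Δm = −2.5 log₁₀(ratio) = −2.5 log₁₀(97100) = −2.5 × 4.9872 = -12.468
Star 2 is brighter so has the smaller magnitude: m_1 − m_2 is positive.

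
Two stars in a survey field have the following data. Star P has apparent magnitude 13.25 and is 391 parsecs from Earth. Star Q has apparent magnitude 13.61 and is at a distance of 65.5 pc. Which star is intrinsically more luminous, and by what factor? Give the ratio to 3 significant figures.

Star P: M = m − 5 log₁₀ d + 5 = 13.25 − 5·2.5922 + 5 = 5.289
Star Q: M = m − 5 log₁₀ d + 5 = 13.61 − 5·1.8162 + 5 = 9.529
ΔM = M_P − M_Q = 5.289 − (9.529) = -4.240; smaller M is more luminous → Star P.
L ratio = 10^(0.4 |ΔM|) = 10^1.696 = 49.64

Star P is more luminous, by a factor of 49.6.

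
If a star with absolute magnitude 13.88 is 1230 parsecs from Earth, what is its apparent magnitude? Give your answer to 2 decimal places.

m ≈ 24.33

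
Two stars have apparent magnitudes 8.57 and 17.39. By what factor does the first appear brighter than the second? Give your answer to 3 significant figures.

Δm = 8.57 − (17.39) = -8.82
Flux ratio = 10^(−0.4 Δm) = 10^(−0.4 × -8.82) = 10^3.528 = 3373

3370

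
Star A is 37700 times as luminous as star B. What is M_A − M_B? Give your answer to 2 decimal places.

Pogson: ΔM = −2.5 log₁₀(ratio) = −2.5 log₁₀(37700) = −2.5 × 4.5763 = -11.441
Star A is brighter, so it has the smaller magnitude: the difference is negative.

M_A − M_B ≈ -11.44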